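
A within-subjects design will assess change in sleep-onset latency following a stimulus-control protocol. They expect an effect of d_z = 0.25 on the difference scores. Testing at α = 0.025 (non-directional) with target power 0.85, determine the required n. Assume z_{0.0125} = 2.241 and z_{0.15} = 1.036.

n = 172 pairs

For a paired (one-sample on differences) test: n = ((z_{α/2} + z_β) / d)².
z_{α/2} + z_β = 2.241 + 1.036 = 3.277.
n = (3.277 / 0.25)² = 13.108² = 171.82.
Round up.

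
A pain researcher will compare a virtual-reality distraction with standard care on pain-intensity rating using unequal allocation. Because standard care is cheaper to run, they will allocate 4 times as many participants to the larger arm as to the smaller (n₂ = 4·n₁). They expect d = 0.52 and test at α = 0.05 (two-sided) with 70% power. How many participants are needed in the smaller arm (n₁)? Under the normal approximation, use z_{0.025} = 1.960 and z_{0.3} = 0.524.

n₁ = 29

With allocation ratio k = n₂/n₁ = 4, Var(x̄₁−x̄₂) = σ²(1/n₁ + 1/(k·n₁)) = σ²·(k+1)/(k·n₁).
So n₁ = (1 + 1/k)·((z_{α/2} + z_β)/d)² = 1.250 × (2.484/0.52)².
n₁ = 1.250 × 22.82 = 28.5.
Round up: n₁ = 29, giving n₂ = 4 × 29 = 116.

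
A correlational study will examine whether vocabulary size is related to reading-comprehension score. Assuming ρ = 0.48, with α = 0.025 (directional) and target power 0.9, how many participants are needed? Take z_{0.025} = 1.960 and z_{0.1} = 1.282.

n = 42

Fisher's z: C = ½·ln((1+r)/(1−r)) = ½·ln(2.8462) = 0.5230.
n = ((z_{α} + z_β)/C)² + 3.
(1.960 + 1.282) / 0.5230 = 3.242 / 0.5230 = 6.199.
n = 6.199² + 3 = 38.43 + 3 = 41.4.
Round up.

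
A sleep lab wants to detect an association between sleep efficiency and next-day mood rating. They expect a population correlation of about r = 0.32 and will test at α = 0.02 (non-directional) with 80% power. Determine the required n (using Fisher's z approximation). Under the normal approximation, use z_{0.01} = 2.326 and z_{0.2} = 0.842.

n = 95

Fisher's z: C = ½·ln((1+r)/(1−r)) = ½·ln(1.9412) = 0.3316.
n = ((z_{α/2} + z_β)/C)² + 3.
(2.326 + 0.842) / 0.3316 = 3.168 / 0.3316 = 9.554.
n = 9.554² + 3 = 91.27 + 3 = 94.3.
Round up.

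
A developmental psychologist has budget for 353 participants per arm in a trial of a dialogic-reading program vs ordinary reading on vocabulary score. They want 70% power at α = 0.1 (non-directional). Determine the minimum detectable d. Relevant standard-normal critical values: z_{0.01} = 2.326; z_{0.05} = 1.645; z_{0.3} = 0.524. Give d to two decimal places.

For two independent groups of n = 353 each: d_min = (z_{α/2} + z_β)·√(2/n).
z-sum = 1.645 + 0.524 = 2.169.
d_min = 2.169 × √(2/353) = 2.169 × 0.0753 = 0.163.

d_min ≈ 0.16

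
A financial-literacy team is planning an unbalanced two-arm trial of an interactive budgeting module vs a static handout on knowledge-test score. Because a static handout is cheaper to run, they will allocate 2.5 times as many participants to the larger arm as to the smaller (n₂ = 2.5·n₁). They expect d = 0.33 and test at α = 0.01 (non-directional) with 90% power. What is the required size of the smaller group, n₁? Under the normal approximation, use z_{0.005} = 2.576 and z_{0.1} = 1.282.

With allocation ratio k = n₂/n₁ = 2.5, Var(x̄₁−x̄₂) = σ²(1/n₁ + 1/(k·n₁)) = σ²·(k+1)/(k·n₁).
So n₁ = (1 + 1/k)·((z_{α/2} + z_β)/d)² = 1.400 × (3.858/0.33)².
n₁ = 1.400 × 136.68 = 191.3.
Round up: n₁ = 192, giving n₂ = 2.5 × 192 = 480.

n₁ = 192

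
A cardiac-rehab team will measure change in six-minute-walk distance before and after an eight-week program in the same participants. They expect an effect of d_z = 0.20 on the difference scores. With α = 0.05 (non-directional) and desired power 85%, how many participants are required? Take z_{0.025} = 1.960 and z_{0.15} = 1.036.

n = 225 pairs

For a paired (one-sample on differences) test: n = ((z_{α/2} + z_β) / d)².
z_{α/2} + z_β = 1.960 + 1.036 = 2.996.
n = (2.996 / 0.20)² = 14.980² = 224.40.
Round up.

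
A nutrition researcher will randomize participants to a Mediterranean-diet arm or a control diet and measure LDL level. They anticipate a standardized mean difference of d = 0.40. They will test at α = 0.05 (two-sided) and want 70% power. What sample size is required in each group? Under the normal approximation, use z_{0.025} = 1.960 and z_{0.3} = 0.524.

n = 78 per group

For two independent groups with equal n: n = 2·((z_{α/2} + z_β) / d)².
z_{α/2} + z_β = 1.960 + 0.524 = 2.484.
n = 2 × (2.484 / 0.40)² = 2 × 6.210² = 2 × 38.56 = 77.1.
Round up to the next whole participant.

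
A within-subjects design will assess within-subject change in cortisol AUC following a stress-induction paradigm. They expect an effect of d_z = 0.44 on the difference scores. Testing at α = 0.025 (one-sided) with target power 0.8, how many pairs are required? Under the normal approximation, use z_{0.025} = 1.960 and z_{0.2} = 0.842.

n = 41 pairs

For a paired (one-sample on differences) test: n = ((z_{α} + z_β) / d)².
z_{α} + z_β = 1.960 + 0.842 = 2.802.
n = (2.802 / 0.44)² = 6.368² = 40.55.
Round up.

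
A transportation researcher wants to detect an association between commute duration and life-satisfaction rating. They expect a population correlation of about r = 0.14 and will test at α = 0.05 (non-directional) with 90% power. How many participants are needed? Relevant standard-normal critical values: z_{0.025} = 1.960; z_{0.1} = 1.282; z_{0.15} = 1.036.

n = 533

Fisher's z: C = ½·ln((1+r)/(1−r)) = ½·ln(1.3256) = 0.1409.
n = ((z_{α/2} + z_β)/C)² + 3.
(1.960 + 1.282) / 0.1409 = 3.242 / 0.1409 = 23.009.
n = 23.009² + 3 = 529.42 + 3 = 532.4.
Round up.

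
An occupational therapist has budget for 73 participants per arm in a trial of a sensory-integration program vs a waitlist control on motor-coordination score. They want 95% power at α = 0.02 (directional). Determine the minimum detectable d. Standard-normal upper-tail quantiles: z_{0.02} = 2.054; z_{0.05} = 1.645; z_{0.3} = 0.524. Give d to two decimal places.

d_min ≈ 0.61

For two independent groups of n = 73 each: d_min = (z_{α} + z_β)·√(2/n).
z-sum = 2.054 + 1.645 = 3.699.
d_min = 3.699 × √(2/73) = 3.699 × 0.1655 = 0.612.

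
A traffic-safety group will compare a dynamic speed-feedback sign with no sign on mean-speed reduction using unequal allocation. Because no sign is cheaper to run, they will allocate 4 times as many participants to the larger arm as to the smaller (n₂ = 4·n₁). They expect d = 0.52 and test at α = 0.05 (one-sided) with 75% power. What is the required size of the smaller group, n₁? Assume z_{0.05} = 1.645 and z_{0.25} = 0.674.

n₁ = 25

With allocation ratio k = n₂/n₁ = 4, Var(x̄₁−x̄₂) = σ²(1/n₁ + 1/(k·n₁)) = σ²·(k+1)/(k·n₁).
So n₁ = (1 + 1/k)·((z_{α} + z_β)/d)² = 1.250 × (2.319/0.52)².
n₁ = 1.250 × 19.89 = 24.9.
Round up: n₁ = 25, giving n₂ = 4 × 25 = 100.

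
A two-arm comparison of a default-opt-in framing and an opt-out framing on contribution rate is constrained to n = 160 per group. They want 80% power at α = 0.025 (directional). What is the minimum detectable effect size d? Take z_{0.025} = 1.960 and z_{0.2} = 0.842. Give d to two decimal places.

d_min ≈ 0.31

For two independent groups of n = 160 each: d_min = (z_{α} + z_β)·√(2/n).
z-sum = 1.960 + 0.842 = 2.802.
d_min = 2.802 × √(2/160) = 2.802 × 0.1118 = 0.313.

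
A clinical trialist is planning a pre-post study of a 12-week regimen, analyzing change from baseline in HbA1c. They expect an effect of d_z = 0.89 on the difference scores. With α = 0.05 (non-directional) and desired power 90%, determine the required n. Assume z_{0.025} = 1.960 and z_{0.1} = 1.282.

n = 14 pairs

For a paired (one-sample on differences) test: n = ((z_{α/2} + z_β) / d)².
z_{α/2} + z_β = 1.960 + 1.282 = 3.242.
n = (3.242 / 0.89)² = 3.643² = 13.27.
Round up.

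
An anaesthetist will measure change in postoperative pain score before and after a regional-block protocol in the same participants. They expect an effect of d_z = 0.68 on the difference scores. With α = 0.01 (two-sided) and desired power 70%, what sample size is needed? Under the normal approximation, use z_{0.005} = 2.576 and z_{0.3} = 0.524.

n = 21 pairs

For a paired (one-sample on differences) test: n = ((z_{α/2} + z_β) / d)².
z_{α/2} + z_β = 2.576 + 0.524 = 3.100.
n = (3.100 / 0.68)² = 4.559² = 20.78.
Round up.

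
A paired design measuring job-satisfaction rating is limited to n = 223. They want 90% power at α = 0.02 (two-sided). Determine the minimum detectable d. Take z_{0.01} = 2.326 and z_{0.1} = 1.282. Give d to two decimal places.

d_min ≈ 0.24

For a single sample (or paired design) of n = 223: d_min = (z_{α/2} + z_β)/√n.
z-sum = 2.326 + 1.282 = 3.608.
d_min = 3.608 / √223 = 3.608 / 14.933 = 0.242.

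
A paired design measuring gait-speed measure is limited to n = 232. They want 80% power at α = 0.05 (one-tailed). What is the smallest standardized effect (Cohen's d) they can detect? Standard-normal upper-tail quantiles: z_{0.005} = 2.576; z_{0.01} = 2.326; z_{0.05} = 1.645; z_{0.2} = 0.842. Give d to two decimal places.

For a single sample (or paired design) of n = 232: d_min = (z_{α} + z_β)/√n.
z-sum = 1.645 + 0.842 = 2.487.
d_min = 2.487 / √232 = 2.487 / 15.232 = 0.163.

d_min ≈ 0.16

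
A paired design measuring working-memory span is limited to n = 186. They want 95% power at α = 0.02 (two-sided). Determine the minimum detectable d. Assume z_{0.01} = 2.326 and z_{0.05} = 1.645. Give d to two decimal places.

d_min ≈ 0.29

For a single sample (or paired design) of n = 186: d_min = (z_{α/2} + z_β)/√n.
z-sum = 2.326 + 1.645 = 3.971.
d_min = 3.971 / √186 = 3.971 / 13.638 = 0.291.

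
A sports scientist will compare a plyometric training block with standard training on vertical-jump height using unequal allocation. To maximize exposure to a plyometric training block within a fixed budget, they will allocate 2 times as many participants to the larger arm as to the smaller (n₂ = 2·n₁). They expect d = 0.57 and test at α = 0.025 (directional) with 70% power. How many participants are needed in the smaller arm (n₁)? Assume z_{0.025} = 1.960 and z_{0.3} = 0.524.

n₁ = 29

With allocation ratio k = n₂/n₁ = 2, Var(x̄₁−x̄₂) = σ²(1/n₁ + 1/(k·n₁)) = σ²·(k+1)/(k·n₁).
So n₁ = (1 + 1/k)·((z_{α} + z_β)/d)² = 1.500 × (2.484/0.57)².
n₁ = 1.500 × 18.99 = 28.5.
Round up: n₁ = 29, giving n₂ = 2 × 29 = 58.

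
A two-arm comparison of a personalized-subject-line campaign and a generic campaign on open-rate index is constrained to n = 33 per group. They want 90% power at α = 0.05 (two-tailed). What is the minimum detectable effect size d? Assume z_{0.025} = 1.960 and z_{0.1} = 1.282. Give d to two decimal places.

For two independent groups of n = 33 each: d_min = (z_{α/2} + z_β)·√(2/n).
z-sum = 1.960 + 1.282 = 3.242.
d_min = 3.242 × √(2/33) = 3.242 × 0.2462 = 0.798.

d_min ≈ 0.80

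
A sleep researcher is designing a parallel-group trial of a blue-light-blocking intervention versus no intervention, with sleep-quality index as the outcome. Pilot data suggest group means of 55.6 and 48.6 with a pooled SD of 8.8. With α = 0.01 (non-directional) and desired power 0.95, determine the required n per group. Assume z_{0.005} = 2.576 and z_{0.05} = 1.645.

n = 57 per group

Cohen's d = |M₁ − M₂| / SD_pooled = |55.6 − 48.6| / 8.8 = 7.0 / 8.8 = 0.795.
For two independent groups with equal n: n = 2·((z_{α/2} + z_β) / d)².
z_{α/2} + z_β = 2.576 + 1.645 = 4.221.
n = 2 × (4.221 / 0.795)² = 2 × 5.309² = 2 × 28.19 = 56.4.
Round up to the next whole participant.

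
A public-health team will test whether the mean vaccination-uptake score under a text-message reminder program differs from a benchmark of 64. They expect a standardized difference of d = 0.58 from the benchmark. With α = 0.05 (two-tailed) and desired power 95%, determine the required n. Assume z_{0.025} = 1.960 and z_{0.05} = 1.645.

For a one-sample test: n = ((z_{α/2} + z_β) / d)².
z_{α/2} + z_β = 1.960 + 1.645 = 3.605.
n = (3.605 / 0.58)² = 6.216² = 38.63.
Round up.

n = 39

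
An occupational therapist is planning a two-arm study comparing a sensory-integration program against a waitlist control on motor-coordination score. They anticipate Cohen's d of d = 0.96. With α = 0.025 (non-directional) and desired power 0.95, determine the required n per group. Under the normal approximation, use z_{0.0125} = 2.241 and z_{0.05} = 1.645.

For two independent groups with equal n: n = 2·((z_{α/2} + z_β) / d)².
z_{α/2} + z_β = 2.241 + 1.645 = 3.886.
n = 2 × (3.886 / 0.96)² = 2 × 4.048² = 2 × 16.39 = 32.8.
Round up to the next whole participant.

n = 33 per group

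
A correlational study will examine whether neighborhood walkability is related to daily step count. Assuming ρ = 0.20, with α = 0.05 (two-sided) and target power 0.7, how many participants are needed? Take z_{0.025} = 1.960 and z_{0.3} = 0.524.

Fisher's z: C = ½·ln((1+r)/(1−r)) = ½·ln(1.5000) = 0.2027.
n = ((z_{α/2} + z_β)/C)² + 3.
(1.960 + 0.524) / 0.2027 = 2.484 / 0.2027 = 12.255.
n = 12.255² + 3 = 150.17 + 3 = 153.2.
Round up.

n = 154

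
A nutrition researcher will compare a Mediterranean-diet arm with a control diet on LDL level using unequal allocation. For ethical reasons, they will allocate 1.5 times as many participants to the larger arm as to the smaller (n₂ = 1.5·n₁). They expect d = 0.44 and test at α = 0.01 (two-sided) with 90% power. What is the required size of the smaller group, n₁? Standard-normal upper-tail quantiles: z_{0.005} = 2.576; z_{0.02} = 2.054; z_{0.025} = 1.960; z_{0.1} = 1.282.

n₁ = 129

With allocation ratio k = n₂/n₁ = 1.5, Var(x̄₁−x̄₂) = σ²(1/n₁ + 1/(k·n₁)) = σ²·(k+1)/(k·n₁).
So n₁ = (1 + 1/k)·((z_{α/2} + z_β)/d)² = 1.667 × (3.858/0.44)².
n₁ = 1.667 × 76.88 = 128.1.
Round up: n₁ = 129, giving n₂ = ⌈1.5 × 129⌉ = ⌈193.5⌉ = 194.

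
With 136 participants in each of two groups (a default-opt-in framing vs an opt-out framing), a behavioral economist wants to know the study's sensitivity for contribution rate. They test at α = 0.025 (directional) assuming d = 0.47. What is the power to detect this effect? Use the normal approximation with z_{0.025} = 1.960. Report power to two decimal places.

For two equal groups, power = Φ(d·√(n/2) − z_{α}).
d·√(n/2) = 0.47 × √(136/2) = 0.47 × 8.246 = 3.876.
z_β = 3.876 − 1.960 = 1.916.
Power = Φ(1.916) = 0.972.

power ≈ 0.97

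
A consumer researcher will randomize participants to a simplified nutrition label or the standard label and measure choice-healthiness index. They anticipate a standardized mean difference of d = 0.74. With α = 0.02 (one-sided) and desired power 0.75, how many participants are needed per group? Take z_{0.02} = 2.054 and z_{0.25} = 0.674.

n = 28 per group

For two independent groups with equal n: n = 2·((z_{α} + z_β) / d)².
z_{α} + z_β = 2.054 + 0.674 = 2.728.
n = 2 × (2.728 / 0.74)² = 2 × 3.686² = 2 × 13.59 = 27.2.
Round up to the next whole participant.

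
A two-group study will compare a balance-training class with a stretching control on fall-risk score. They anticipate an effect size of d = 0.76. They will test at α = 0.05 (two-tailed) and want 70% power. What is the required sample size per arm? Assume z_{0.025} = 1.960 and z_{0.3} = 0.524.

For two independent groups with equal n: n = 2·((z_{α/2} + z_β) / d)².
z_{α/2} + z_β = 1.960 + 0.524 = 2.484.
n = 2 × (2.484 / 0.76)² = 2 × 3.268² = 2 × 10.68 = 21.4.
Round up to the next whole participant.

n = 22 per group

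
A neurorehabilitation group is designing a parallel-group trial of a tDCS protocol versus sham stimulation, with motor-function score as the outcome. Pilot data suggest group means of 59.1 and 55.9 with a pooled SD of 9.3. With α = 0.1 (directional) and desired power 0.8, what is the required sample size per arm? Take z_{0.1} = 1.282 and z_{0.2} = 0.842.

Cohen's d = |M₁ − M₂| / SD_pooled = |59.1 − 55.9| / 9.3 = 3.2 / 9.3 = 0.344.
For two independent groups with equal n: n = 2·((z_{α} + z_β) / d)².
z_{α} + z_β = 1.282 + 0.842 = 2.124.
n = 2 × (2.124 / 0.344)² = 2 × 6.174² = 2 × 38.12 = 76.2.
Round up to the next whole participant.

n = 77 per group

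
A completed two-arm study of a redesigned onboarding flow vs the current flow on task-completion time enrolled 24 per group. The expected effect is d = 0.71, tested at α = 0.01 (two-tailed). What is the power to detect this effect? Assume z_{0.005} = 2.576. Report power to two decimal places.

power ≈ 0.45

For two equal groups, power = Φ(d·√(n/2) − z_{α/2}).
d·√(n/2) = 0.71 × √(24/2) = 0.71 × 3.464 = 2.460.
z_β = 2.460 − 2.576 = -0.116.
Power = Φ(-0.116) = 0.454.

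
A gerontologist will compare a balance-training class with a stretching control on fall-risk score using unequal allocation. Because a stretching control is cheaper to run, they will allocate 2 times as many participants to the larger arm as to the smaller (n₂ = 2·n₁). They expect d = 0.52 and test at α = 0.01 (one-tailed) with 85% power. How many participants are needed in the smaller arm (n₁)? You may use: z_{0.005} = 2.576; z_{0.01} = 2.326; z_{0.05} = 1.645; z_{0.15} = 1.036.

n₁ = 63

With allocation ratio k = n₂/n₁ = 2, Var(x̄₁−x̄₂) = σ²(1/n₁ + 1/(k·n₁)) = σ²·(k+1)/(k·n₁).
So n₁ = (1 + 1/k)·((z_{α} + z_β)/d)² = 1.500 × (3.362/0.52)².
n₁ = 1.500 × 41.80 = 62.7.
Round up: n₁ = 63, giving n₂ = 2 × 63 = 126.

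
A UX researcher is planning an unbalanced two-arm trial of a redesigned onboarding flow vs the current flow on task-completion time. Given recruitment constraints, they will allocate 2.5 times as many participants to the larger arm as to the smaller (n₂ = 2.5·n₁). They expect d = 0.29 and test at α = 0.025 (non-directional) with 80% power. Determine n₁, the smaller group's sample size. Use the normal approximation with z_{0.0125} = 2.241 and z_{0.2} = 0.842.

With allocation ratio k = n₂/n₁ = 2.5, Var(x̄₁−x̄₂) = σ²(1/n₁ + 1/(k·n₁)) = σ²·(k+1)/(k·n₁).
So n₁ = (1 + 1/k)·((z_{α/2} + z_β)/d)² = 1.400 × (3.083/0.29)².
n₁ = 1.400 × 113.02 = 158.2.
Round up: n₁ = 159, giving n₂ = ⌈2.5 × 159⌉ = ⌈397.5⌉ = 398.

n₁ = 159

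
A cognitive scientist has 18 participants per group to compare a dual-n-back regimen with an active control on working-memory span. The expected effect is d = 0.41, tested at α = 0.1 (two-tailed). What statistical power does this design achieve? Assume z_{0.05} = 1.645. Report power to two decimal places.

power ≈ 0.34

For two equal groups, power = Φ(d·√(n/2) − z_{α/2}).
d·√(n/2) = 0.41 × √(18/2) = 0.41 × 3.000 = 1.230.
z_β = 1.230 − 1.645 = -0.415.
Power = Φ(-0.415) = 0.339.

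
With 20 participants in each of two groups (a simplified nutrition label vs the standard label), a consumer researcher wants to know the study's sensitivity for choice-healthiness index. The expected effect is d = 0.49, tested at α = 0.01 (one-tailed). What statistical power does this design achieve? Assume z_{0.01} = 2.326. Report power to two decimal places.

For two equal groups, power = Φ(d·√(n/2) − z_{α}).
d·√(n/2) = 0.49 × √(20/2) = 0.49 × 3.162 = 1.550.
z_β = 1.550 − 2.326 = -0.776.
Power = Φ(-0.776) = 0.219.

power ≈ 0.22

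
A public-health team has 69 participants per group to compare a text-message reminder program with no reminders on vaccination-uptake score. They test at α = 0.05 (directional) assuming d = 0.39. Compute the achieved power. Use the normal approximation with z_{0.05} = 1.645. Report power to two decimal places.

For two equal groups, power = Φ(d·√(n/2) − z_{α}).
d·√(n/2) = 0.39 × √(69/2) = 0.39 × 5.874 = 2.291.
z_β = 2.291 − 1.645 = 0.646.
Power = Φ(0.646) = 0.741.

power ≈ 0.74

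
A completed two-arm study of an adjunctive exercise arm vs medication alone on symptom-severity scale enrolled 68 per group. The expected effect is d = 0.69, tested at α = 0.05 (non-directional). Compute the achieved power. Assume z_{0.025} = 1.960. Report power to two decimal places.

power ≈ 0.98

For two equal groups, power = Φ(d·√(n/2) − z_{α/2}).
d·√(n/2) = 0.69 × √(68/2) = 0.69 × 5.831 = 4.023.
z_β = 4.023 − 1.960 = 2.063.
Power = Φ(2.063) = 0.980.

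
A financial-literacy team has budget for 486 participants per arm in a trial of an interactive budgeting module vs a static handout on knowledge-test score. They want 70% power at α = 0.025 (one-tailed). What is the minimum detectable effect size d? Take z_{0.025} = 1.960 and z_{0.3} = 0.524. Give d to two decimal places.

For two independent groups of n = 486 each: d_min = (z_{α} + z_β)·√(2/n).
z-sum = 1.960 + 0.524 = 2.484.
d_min = 2.484 × √(2/486) = 2.484 × 0.0642 = 0.159.

d_min ≈ 0.16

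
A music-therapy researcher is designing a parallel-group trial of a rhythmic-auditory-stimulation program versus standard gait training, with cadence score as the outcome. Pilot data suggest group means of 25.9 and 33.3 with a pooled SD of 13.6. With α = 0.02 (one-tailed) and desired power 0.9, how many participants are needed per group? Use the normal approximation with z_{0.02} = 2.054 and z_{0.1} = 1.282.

n = 76 per group

Cohen's d = |M₁ − M₂| / SD_pooled = |25.9 − 33.3| / 13.6 = 7.4 / 13.6 = 0.544.
For two independent groups with equal n: n = 2·((z_{α} + z_β) / d)².
z_{α} + z_β = 2.054 + 1.282 = 3.336.
n = 2 × (3.336 / 0.544)² = 2 × 6.132² = 2 × 37.61 = 75.2.
Round up to the next whole participant.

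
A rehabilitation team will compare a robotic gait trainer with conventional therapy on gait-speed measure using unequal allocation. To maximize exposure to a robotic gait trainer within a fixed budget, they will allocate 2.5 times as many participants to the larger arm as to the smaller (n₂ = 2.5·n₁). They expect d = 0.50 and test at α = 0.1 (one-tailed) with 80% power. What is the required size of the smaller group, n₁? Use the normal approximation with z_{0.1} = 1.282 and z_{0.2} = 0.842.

n₁ = 26

With allocation ratio k = n₂/n₁ = 2.5, Var(x̄₁−x̄₂) = σ²(1/n₁ + 1/(k·n₁)) = σ²·(k+1)/(k·n₁).
So n₁ = (1 + 1/k)·((z_{α} + z_β)/d)² = 1.400 × (2.124/0.50)².
n₁ = 1.400 × 18.05 = 25.3.
Round up: n₁ = 26, giving n₂ = 2.5 × 26 = 65.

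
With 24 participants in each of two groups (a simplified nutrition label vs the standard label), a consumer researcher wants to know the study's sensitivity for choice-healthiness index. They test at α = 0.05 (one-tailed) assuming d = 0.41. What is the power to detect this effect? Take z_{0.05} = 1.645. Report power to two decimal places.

power ≈ 0.41

For two equal groups, power = Φ(d·√(n/2) − z_{α}).
d·√(n/2) = 0.41 × √(24/2) = 0.41 × 3.464 = 1.420.
z_β = 1.420 − 1.645 = -0.225.
Power = Φ(-0.225) = 0.411.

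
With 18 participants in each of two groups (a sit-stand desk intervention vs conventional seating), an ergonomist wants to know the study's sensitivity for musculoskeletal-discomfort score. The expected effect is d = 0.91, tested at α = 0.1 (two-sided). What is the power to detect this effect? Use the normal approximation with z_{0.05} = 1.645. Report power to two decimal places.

power ≈ 0.86

For two equal groups, power = Φ(d·√(n/2) − z_{α/2}).
d·√(n/2) = 0.91 × √(18/2) = 0.91 × 3.000 = 2.730.
z_β = 2.730 − 1.645 = 1.085.
Power = Φ(1.085) = 0.861.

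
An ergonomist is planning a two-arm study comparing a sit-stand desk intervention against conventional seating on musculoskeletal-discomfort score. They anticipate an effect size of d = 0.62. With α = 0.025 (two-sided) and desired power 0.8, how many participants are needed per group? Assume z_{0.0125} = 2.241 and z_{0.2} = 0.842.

For two independent groups with equal n: n = 2·((z_{α/2} + z_β) / d)².
z_{α/2} + z_β = 2.241 + 0.842 = 3.083.
n = 2 × (3.083 / 0.62)² = 2 × 4.973² = 2 × 24.73 = 49.5.
Round up to the next whole participant.

n = 50 per group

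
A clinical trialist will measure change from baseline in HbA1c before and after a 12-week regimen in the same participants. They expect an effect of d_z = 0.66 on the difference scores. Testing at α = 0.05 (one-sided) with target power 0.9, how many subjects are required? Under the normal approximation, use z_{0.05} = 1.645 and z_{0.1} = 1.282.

n = 20 pairs

For a paired (one-sample on differences) test: n = ((z_{α} + z_β) / d)².
z_{α} + z_β = 1.645 + 1.282 = 2.927.
n = (2.927 / 0.66)² = 4.435² = 19.67.
Round up.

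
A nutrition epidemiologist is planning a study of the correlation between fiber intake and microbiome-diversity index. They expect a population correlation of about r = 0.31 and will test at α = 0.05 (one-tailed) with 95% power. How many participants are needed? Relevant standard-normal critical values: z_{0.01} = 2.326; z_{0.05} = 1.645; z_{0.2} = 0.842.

n = 109

Fisher's z: C = ½·ln((1+r)/(1−r)) = ½·ln(1.8986) = 0.3205.
n = ((z_{α} + z_β)/C)² + 3.
(1.645 + 1.645) / 0.3205 = 3.290 / 0.3205 = 10.265.
n = 10.265² + 3 = 105.37 + 3 = 108.4.
Round up.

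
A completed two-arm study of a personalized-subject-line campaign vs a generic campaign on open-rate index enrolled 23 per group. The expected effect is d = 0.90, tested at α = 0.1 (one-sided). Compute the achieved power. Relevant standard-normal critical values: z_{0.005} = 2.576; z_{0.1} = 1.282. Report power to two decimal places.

power ≈ 0.96

For two equal groups, power = Φ(d·√(n/2) − z_{α}).
d·√(n/2) = 0.90 × √(23/2) = 0.90 × 3.391 = 3.052.
z_β = 3.052 − 1.282 = 1.770.
Power = Φ(1.770) = 0.962.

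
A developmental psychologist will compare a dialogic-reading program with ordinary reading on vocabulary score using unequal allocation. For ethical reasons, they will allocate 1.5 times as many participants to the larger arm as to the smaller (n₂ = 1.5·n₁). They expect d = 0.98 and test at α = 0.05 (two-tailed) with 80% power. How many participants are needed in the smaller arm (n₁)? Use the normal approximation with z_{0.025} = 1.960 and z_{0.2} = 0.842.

n₁ = 14

With allocation ratio k = n₂/n₁ = 1.5, Var(x̄₁−x̄₂) = σ²(1/n₁ + 1/(k·n₁)) = σ²·(k+1)/(k·n₁).
So n₁ = (1 + 1/k)·((z_{α/2} + z_β)/d)² = 1.667 × (2.802/0.98)².
n₁ = 1.667 × 8.17 = 13.6.
Round up: n₁ = 14, giving n₂ = 1.5 × 14 = 21.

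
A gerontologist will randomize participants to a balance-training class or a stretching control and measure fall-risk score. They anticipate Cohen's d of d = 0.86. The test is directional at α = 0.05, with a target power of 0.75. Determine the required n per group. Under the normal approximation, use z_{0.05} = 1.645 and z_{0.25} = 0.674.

n = 15 per group

For two independent groups with equal n: n = 2·((z_{α} + z_β) / d)².
z_{α} + z_β = 1.645 + 0.674 = 2.319.
n = 2 × (2.319 / 0.86)² = 2 × 2.697² = 2 × 7.27 = 14.5.
Round up to the next whole participant.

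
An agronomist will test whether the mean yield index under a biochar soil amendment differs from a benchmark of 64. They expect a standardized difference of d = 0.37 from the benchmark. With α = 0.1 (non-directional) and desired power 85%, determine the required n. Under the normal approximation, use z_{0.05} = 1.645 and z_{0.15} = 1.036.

n = 53

For a one-sample test: n = ((z_{α/2} + z_β) / d)².
z_{α/2} + z_β = 1.645 + 1.036 = 2.681.
n = (2.681 / 0.37)² = 7.246² = 52.50.
Round up.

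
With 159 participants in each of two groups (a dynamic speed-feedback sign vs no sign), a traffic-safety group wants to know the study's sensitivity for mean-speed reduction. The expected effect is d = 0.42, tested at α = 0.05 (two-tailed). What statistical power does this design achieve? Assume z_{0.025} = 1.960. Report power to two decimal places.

For two equal groups, power = Φ(d·√(n/2) − z_{α/2}).
d·√(n/2) = 0.42 × √(159/2) = 0.42 × 8.916 = 3.745.
z_β = 3.745 − 1.960 = 1.785.
Power = Φ(1.785) = 0.963.

power ≈ 0.96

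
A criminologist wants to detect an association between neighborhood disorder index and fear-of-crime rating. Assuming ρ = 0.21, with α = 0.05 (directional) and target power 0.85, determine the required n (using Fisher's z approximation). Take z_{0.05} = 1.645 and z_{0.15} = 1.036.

n = 162

Fisher's z: C = ½·ln((1+r)/(1−r)) = ½·ln(1.5316) = 0.2132.
n = ((z_{α} + z_β)/C)² + 3.
(1.645 + 1.036) / 0.2132 = 2.681 / 0.2132 = 12.575.
n = 12.575² + 3 = 158.13 + 3 = 161.1.
Round up.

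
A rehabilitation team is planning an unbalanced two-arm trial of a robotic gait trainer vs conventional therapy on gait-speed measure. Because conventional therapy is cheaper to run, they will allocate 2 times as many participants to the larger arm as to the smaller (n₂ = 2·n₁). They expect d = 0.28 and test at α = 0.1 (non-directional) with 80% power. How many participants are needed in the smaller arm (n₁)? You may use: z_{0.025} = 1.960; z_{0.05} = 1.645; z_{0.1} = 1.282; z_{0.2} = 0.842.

With allocation ratio k = n₂/n₁ = 2, Var(x̄₁−x̄₂) = σ²(1/n₁ + 1/(k·n₁)) = σ²·(k+1)/(k·n₁).
So n₁ = (1 + 1/k)·((z_{α/2} + z_β)/d)² = 1.500 × (2.487/0.28)².
n₁ = 1.500 × 78.89 = 118.3.
Round up: n₁ = 119, giving n₂ = 2 × 119 = 238.

n₁ = 119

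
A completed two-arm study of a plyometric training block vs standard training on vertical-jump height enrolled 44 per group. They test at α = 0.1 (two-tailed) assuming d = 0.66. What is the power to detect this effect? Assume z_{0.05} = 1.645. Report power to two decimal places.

power ≈ 0.93

For two equal groups, power = Φ(d·√(n/2) − z_{α/2}).
d·√(n/2) = 0.66 × √(44/2) = 0.66 × 4.690 = 3.096.
z_β = 3.096 − 1.645 = 1.451.
Power = Φ(1.451) = 0.927.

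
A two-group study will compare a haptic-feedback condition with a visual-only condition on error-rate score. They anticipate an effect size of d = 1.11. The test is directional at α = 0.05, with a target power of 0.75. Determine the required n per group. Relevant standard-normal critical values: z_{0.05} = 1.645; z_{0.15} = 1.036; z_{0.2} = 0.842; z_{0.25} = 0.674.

For two independent groups with equal n: n = 2·((z_{α} + z_β) / d)².
z_{α} + z_β = 1.645 + 0.674 = 2.319.
n = 2 × (2.319 / 1.11)² = 2 × 2.089² = 2 × 4.36 = 8.7.
Round up to the next whole participant.

n = 9 per group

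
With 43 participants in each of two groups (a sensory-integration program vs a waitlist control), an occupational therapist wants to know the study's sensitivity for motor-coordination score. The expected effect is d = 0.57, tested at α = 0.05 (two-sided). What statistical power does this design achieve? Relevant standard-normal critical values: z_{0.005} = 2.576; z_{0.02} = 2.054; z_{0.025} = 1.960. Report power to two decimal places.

power ≈ 0.75

For two equal groups, power = Φ(d·√(n/2) − z_{α/2}).
d·√(n/2) = 0.57 × √(43/2) = 0.57 × 4.637 = 2.643.
z_β = 2.643 − 1.960 = 0.683.
Power = Φ(0.683) = 0.753.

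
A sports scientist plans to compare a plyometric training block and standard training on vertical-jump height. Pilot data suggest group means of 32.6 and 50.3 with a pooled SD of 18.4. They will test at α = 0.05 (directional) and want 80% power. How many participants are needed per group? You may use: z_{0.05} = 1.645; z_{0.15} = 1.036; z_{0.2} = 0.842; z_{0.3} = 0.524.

Cohen's d = |M₁ − M₂| / SD_pooled = |32.6 − 50.3| / 18.4 = 17.7 / 18.4 = 0.962.
For two independent groups with equal n: n = 2·((z_{α} + z_β) / d)².
z_{α} + z_β = 1.645 + 0.842 = 2.487.
n = 2 × (2.487 / 0.962)² = 2 × 2.585² = 2 × 6.68 = 13.4.
Round up to the next whole participant.

n = 14 per group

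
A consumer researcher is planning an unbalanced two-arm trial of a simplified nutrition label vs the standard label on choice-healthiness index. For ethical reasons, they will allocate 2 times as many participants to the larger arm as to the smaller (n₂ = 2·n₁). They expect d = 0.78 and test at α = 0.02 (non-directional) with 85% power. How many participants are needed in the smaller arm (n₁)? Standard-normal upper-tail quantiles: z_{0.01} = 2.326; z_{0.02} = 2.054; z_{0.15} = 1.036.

With allocation ratio k = n₂/n₁ = 2, Var(x̄₁−x̄₂) = σ²(1/n₁ + 1/(k·n₁)) = σ²·(k+1)/(k·n₁).
So n₁ = (1 + 1/k)·((z_{α/2} + z_β)/d)² = 1.500 × (3.362/0.78)².
n₁ = 1.500 × 18.58 = 27.9.
Round up: n₁ = 28, giving n₂ = 2 × 28 = 56.

n₁ = 28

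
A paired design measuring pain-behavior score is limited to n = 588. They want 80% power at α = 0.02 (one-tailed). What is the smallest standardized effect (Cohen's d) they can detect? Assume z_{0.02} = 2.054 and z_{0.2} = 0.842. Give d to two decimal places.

For a single sample (or paired design) of n = 588: d_min = (z_{α} + z_β)/√n.
z-sum = 2.054 + 0.842 = 2.896.
d_min = 2.896 / √588 = 2.896 / 24.249 = 0.119.

d_min ≈ 0.12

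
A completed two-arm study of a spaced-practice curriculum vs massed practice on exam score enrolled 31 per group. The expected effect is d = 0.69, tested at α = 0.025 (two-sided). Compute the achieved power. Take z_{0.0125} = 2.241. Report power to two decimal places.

power ≈ 0.68

For two equal groups, power = Φ(d·√(n/2) − z_{α/2}).
d·√(n/2) = 0.69 × √(31/2) = 0.69 × 3.937 = 2.717.
z_β = 2.717 − 2.241 = 0.476.
Power = Φ(0.476) = 0.683.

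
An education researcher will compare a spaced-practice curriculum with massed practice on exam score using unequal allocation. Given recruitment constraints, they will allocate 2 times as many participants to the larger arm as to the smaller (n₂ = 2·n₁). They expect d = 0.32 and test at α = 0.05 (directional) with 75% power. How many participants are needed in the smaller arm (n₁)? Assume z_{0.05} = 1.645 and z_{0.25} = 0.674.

With allocation ratio k = n₂/n₁ = 2, Var(x̄₁−x̄₂) = σ²(1/n₁ + 1/(k·n₁)) = σ²·(k+1)/(k·n₁).
So n₁ = (1 + 1/k)·((z_{α} + z_β)/d)² = 1.500 × (2.319/0.32)².
n₁ = 1.500 × 52.52 = 78.8.
Round up: n₁ = 79, giving n₂ = 2 × 79 = 158.

n₁ = 79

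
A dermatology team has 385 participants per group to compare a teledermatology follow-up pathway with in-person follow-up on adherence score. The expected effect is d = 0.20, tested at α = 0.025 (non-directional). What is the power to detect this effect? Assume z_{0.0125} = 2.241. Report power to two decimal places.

For two equal groups, power = Φ(d·√(n/2) − z_{α/2}).
d·√(n/2) = 0.20 × √(385/2) = 0.20 × 13.874 = 2.775.
z_β = 2.775 − 2.241 = 0.534.
Power = Φ(0.534) = 0.703.

power ≈ 0.70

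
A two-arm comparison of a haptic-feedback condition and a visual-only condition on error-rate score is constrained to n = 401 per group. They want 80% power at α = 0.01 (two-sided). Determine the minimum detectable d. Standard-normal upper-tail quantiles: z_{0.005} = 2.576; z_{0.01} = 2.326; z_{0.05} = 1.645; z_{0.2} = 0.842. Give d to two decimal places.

d_min ≈ 0.24

For two independent groups of n = 401 each: d_min = (z_{α/2} + z_β)·√(2/n).
z-sum = 2.576 + 0.842 = 3.418.
d_min = 3.418 × √(2/401) = 3.418 × 0.0706 = 0.241.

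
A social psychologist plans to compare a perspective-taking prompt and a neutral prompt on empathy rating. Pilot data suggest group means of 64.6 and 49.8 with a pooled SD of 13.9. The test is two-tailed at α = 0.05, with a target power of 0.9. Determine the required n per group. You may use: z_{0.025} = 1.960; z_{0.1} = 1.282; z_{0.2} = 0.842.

n = 19 per group

Cohen's d = |M₁ − M₂| / SD_pooled = |64.6 − 49.8| / 13.9 = 14.8 / 13.9 = 1.065.
For two independent groups with equal n: n = 2·((z_{α/2} + z_β) / d)².
z_{α/2} + z_β = 1.960 + 1.282 = 3.242.
n = 2 × (3.242 / 1.065)² = 2 × 3.044² = 2 × 9.27 = 18.5.
Round up to the next whole participant.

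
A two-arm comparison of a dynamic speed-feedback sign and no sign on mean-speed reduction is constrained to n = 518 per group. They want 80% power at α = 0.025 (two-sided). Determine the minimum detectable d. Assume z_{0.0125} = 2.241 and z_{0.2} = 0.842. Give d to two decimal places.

For two independent groups of n = 518 each: d_min = (z_{α/2} + z_β)·√(2/n).
z-sum = 2.241 + 0.842 = 3.083.
d_min = 3.083 × √(2/518) = 3.083 × 0.0621 = 0.192.

d_min ≈ 0.19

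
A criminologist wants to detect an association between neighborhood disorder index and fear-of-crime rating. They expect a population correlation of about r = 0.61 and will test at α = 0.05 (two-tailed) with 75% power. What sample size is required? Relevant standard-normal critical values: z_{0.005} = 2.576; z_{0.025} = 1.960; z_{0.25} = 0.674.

n = 17

Fisher's z: C = ½·ln((1+r)/(1−r)) = ½·ln(4.1282) = 0.7089.
n = ((z_{α/2} + z_β)/C)² + 3.
(1.960 + 0.674) / 0.7089 = 2.634 / 0.7089 = 3.716.
n = 3.716² + 3 = 13.81 + 3 = 16.8.
Round up.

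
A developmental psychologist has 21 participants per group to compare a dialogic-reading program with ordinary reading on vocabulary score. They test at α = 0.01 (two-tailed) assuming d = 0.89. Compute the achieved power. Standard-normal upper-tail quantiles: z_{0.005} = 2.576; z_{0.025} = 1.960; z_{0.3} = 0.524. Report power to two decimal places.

For two equal groups, power = Φ(d·√(n/2) − z_{α/2}).
d·√(n/2) = 0.89 × √(21/2) = 0.89 × 3.240 = 2.884.
z_β = 2.884 − 2.576 = 0.308.
Power = Φ(0.308) = 0.621.

power ≈ 0.62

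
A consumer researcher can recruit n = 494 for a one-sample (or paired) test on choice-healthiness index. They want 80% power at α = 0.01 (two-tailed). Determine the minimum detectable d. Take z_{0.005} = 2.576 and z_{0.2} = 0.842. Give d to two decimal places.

For a single sample (or paired design) of n = 494: d_min = (z_{α/2} + z_β)/√n.
z-sum = 2.576 + 0.842 = 3.418.
d_min = 3.418 / √494 = 3.418 / 22.226 = 0.154.

d_min ≈ 0.15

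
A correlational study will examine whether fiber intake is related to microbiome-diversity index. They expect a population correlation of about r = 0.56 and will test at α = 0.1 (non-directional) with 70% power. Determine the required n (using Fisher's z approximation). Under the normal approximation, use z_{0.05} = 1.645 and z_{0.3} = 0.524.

Fisher's z: C = ½·ln((1+r)/(1−r)) = ½·ln(3.5455) = 0.6328.
n = ((z_{α/2} + z_β)/C)² + 3.
(1.645 + 0.524) / 0.6328 = 2.169 / 0.6328 = 3.428.
n = 3.428² + 3 = 11.75 + 3 = 14.7.
Round up.

n = 15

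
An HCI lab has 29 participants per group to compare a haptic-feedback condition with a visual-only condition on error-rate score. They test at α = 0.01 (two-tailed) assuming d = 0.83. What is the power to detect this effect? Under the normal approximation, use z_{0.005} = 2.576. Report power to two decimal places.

For two equal groups, power = Φ(d·√(n/2) − z_{α/2}).
d·√(n/2) = 0.83 × √(29/2) = 0.83 × 3.808 = 3.161.
z_β = 3.161 − 2.576 = 0.585.
Power = Φ(0.585) = 0.721.

power ≈ 0.72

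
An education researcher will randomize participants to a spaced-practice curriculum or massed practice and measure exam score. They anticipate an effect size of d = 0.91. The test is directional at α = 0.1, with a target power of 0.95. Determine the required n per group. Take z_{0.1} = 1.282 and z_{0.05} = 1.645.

n = 21 per group

For two independent groups with equal n: n = 2·((z_{α} + z_β) / d)².
z_{α} + z_β = 1.282 + 1.645 = 2.927.
n = 2 × (2.927 / 0.91)² = 2 × 3.216² = 2 × 10.35 = 20.7.
Round up to the next whole participant.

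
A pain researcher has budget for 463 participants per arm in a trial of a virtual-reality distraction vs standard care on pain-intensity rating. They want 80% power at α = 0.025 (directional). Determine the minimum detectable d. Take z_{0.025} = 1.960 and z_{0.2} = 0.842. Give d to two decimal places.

d_min ≈ 0.18

For two independent groups of n = 463 each: d_min = (z_{α} + z_β)·√(2/n).
z-sum = 1.960 + 0.842 = 2.802.
d_min = 2.802 × √(2/463) = 2.802 × 0.0657 = 0.184.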